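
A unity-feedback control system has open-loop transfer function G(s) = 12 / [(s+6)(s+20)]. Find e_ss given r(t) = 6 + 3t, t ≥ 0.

System type = 0 (no poles at s=0). Taking each input component in turn:
  • 6: e_ss = 6/(1+K_p) with K_p=0.1 → 60/11.
  • 3t: a type-0 system cannot track it, e_ss → ∞.
The unbounded component dominates.

infinity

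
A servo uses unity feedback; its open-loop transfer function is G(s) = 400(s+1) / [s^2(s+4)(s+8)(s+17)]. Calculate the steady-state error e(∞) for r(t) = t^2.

2.72

G(s) has two factors of s in the denominator, so the system is type 2.
K_a = lim_{s→0} s^2·G(s) = 400·1 / (4·8·17) = 25/34.
r(t) = t^2 gives R(s) = 2/s^3.
e_ss = 2/K_a = 2/(25/34) = 2.72.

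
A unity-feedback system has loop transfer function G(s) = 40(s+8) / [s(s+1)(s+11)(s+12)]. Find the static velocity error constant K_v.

80/33

System type = 1 (one pole at s=0).
K_v = lim_{s→0} s·G(s) = 40·8 / (1·11·12) = 80/33.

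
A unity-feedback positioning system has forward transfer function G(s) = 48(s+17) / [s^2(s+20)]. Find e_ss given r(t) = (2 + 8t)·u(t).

0

The open loop has two poles at the origin → type 2 system. By superposition:
  • 2: tracked with zero error.
  • 8t: tracked with zero error.
Total e_ss = 0.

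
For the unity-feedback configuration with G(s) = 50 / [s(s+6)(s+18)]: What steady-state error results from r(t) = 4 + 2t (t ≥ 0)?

One free integrator in G(s): this is a type 1 system. Taking each input component in turn:
  • 4: tracked with zero error.
  • 2t: e_ss = 2/K_v with K_v=25/54 → 4.32.
Total e_ss = 4.32.

4.32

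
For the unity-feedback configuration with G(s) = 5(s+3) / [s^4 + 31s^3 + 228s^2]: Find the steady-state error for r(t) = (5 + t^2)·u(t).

30.4

The denominator has no term below 228s^2 — 2 poles at s=0, type 2. By superposition:
  • 5: tracked with zero error.
  • t^2: e_ss = 2/K_a with K_a=5/76 → 30.4.
Total e_ss = 30.4.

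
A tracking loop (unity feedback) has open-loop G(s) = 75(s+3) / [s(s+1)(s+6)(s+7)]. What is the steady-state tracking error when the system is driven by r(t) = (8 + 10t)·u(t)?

28/15

G(s) has one factor of s in the denominator, so the system is type 1. By superposition:
  • 8: tracked with zero error.
  • 10t: e_ss = 10/K_v with K_v=75/14 → 28/15.
Total e_ss = 28/15.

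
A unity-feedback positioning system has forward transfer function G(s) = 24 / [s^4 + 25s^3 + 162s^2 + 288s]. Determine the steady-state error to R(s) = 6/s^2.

72

Factoring s from the denominator leaves a polynomial with constant term 288, so the system is type 1.
K_v = lim_{s→0} s·G(s) = 24 / 288 = 1/12.
e_ss = 6/K_v = 6/(1/12) = 72.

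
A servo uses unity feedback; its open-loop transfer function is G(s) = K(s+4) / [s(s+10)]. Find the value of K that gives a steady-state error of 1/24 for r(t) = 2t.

G(s) has one factor of s in the denominator, so the system is type 1.
K_v = lim_{s→0} s·G(s) = K·4 / (10) = 0.4·K.
e_ss = 2/K_v = 1/24 ⇒ K_v = 48 ⇒ K = 48/0.4 = 120.

120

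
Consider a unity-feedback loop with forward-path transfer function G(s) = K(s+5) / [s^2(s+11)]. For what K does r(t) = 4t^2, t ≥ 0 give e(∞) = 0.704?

25

Two free integrators in G(s): this is a type 2 system.
K_a = lim_{s→0} s^2·G(s) = K·5 / (11) = (5/11)·K.
e_ss = 8/K_a = 0.704 ⇒ K_a = 125/11 ⇒ K = (125/11)/(5/11) = 25.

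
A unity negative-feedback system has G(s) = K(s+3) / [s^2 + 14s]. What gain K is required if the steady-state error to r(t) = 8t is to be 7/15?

80

The denominator has no term below 14s — 1 pole at s=0, type 1.
K_v = lim_{s→0} s·G(s) = K·3 / 14 = (3/14)·K.
e_ss = 8/K_v = 7/15 ⇒ K_v = 120/7 ⇒ K = (120/7)/(3/14) = 80.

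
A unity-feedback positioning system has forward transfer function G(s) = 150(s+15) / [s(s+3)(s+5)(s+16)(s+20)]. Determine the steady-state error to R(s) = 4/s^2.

One free integrator in G(s): this is a type 1 system.
K_v = lim_{s→0} s·G(s) = 150·15 / (3·5·16·20) = 15/32.
e_ss = 4/K_v = 4/(15/32) = 128/15.

128/15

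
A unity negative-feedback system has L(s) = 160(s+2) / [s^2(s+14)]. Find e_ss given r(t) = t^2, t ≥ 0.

L(s) has two factors of s in the denominator, so the system is type 2.
K_a = lim_{s→0} s^2·L(s) = 160·2 / (14) = 160/7.
r(t) = t^2 gives R(s) = 2/s^3.
e_ss = 2/K_a = 2/(160/7) = 0.0875.

0.0875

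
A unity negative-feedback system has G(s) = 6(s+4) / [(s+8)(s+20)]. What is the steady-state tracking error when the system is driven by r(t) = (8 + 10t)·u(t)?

G(s) has no factors of s in the denominator, so the system is type 0. Taking each input component in turn:
  • 8: e_ss = 8/(1+K_p) with K_p=0.15 → 160/23.
  • 10t: a type-0 system cannot track it, e_ss → ∞.
The unbounded component dominates.

infinity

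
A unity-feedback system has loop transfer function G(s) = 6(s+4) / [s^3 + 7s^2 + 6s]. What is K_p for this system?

infinity

K_p = lim_{s→0} G(s); with 1 pole at the origin the limit diverges, so K_p = ∞.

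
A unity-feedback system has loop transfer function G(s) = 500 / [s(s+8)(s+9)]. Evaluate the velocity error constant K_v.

125/18

System type = 1 (one pole at s=0).
K_v = lim_{s→0} s·G(s) = 500 / (8·9) = 125/18.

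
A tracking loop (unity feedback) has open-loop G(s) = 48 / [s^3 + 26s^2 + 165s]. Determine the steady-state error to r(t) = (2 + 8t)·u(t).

Factoring s from the denominator leaves a polynomial with constant term 165, so the system is type 1. By superposition:
  • 2: tracked with zero error.
  • 8t: e_ss = 8/K_v with K_v=16/55 → 27.5.
Total e_ss = 27.5.

27.5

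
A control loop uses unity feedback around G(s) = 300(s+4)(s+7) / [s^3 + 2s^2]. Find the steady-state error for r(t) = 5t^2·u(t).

1/420

Factoring s^2 from the denominator leaves a polynomial with constant term 2, so the system is type 2.
K_a = lim_{s→0} s^2·G(s) = 300·4·7 / 2 = 4200.
r(t) = 5t^2 gives R(s) = 10/s^3.
e_ss = 10/K_a = 10/4200 = 1/420.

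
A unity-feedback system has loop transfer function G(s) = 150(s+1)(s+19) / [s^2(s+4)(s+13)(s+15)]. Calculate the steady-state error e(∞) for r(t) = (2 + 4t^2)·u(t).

208/95

System type = 2 (two poles at s=0). By superposition:
  • 2: tracked with zero error.
  • 4t^2: e_ss = 8/K_a with K_a=95/26 → 208/95.
Total e_ss = 208/95.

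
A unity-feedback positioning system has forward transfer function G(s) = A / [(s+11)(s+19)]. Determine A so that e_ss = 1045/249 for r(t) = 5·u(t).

40

G(s) has no factors of s in the denominator, so the system is type 0.
K_p = lim_{s→0} G(s) = A / (11·19) = (1/209)·A.
e_ss = 5/(1 + K_p) = 1045/249 ⇒ 1 + (1/209)·A = 249/209 ⇒ A = 40.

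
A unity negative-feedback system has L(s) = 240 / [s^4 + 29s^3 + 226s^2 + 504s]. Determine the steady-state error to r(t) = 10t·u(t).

Factoring s from the denominator leaves a polynomial with constant term 504, so the system is type 1.
K_v = lim_{s→0} s·L(s) = 240 / 504 = 10/21.
e_ss = 10/K_v = 10/(10/21) = 21.

21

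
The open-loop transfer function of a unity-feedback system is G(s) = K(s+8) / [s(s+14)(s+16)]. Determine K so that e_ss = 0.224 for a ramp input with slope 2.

G(s) has one factor of s in the denominator, so the system is type 1.
K_v = lim_{s→0} s·G(s) = K·8 / (14·16) = (1/28)·K.
e_ss = 2/K_v = 0.224 ⇒ K_v = 125/14 ⇒ K = (125/14)/(1/28) = 250.

250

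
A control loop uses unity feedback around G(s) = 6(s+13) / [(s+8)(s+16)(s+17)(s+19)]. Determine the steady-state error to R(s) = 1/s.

20672/20711

The open loop has no poles at the origin → type 0 system.
K_p = lim_{s→0} G(s) = 6·13 / (8·16·17·19) = 39/20672.
e_ss = 1/(1 + K_p) = 1/(20711/20672) = 20672/20711.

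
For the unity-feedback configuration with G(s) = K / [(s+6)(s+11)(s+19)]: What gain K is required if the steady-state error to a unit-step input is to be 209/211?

12

No free integrators in G(s): this is a type 0 system.
K_p = lim_{s→0} G(s) = K / (6·11·19) = (1/1254)·K.
e_ss = 1/(1 + K_p) = 209/211 ⇒ 1 + (1/1254)·K = 211/209 ⇒ K = 12.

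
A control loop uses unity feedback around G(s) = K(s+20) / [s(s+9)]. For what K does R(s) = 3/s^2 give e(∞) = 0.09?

System type = 1 (one pole at s=0).
K_v = lim_{s→0} s·G(s) = K·20 / (9) = (20/9)·K.
e_ss = 3/K_v = 0.09 ⇒ K_v = 100/3 ⇒ K = (100/3)/(20/9) = 15.

15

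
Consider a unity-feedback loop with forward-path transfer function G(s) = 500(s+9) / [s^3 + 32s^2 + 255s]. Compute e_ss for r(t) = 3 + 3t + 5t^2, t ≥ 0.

infinity

Factoring s from the denominator leaves a polynomial with constant term 255, so the system is type 1. Treating each term separately:
  • 3: tracked with zero error.
  • 3t: e_ss = 3/K_v with K_v=300/17 → 0.17.
  • 5t^2: a type-1 system cannot track it, e_ss → ∞.
The unbounded component dominates.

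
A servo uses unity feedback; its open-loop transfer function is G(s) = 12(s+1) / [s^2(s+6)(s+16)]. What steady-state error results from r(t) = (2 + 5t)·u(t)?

Two free integrators in G(s): this is a type 2 system. Treating each term separately:
  • 2: tracked with zero error.
  • 5t: tracked with zero error.
Total e_ss = 0.

0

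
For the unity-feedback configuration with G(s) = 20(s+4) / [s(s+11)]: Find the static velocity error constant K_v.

80/11

G(s) has one factor of s in the denominator, so the system is type 1.
K_v = lim_{s→0} s·G(s) = 20·4 / (11) = 80/11.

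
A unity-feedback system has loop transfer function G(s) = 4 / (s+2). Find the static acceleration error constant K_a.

System type = 0 (no poles at s=0).
K_a = lim_{s→0} s^2·G(s) = 0 (the extra factor of s kills the finite limit).

0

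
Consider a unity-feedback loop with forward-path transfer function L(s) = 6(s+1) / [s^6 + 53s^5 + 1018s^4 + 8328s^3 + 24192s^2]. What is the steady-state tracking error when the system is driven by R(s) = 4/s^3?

16128

Lowest-order denominator term is 24192s^2, so the open loop has 2 poles at the origin → type 2 system.
K_a = lim_{s→0} s^2·L(s) = 6·1 / 24192 = 1/4032.
r(t) = 2t^2 gives R(s) = 4/s^3.
e_ss = 4/K_a = 4/(1/4032) = 16128.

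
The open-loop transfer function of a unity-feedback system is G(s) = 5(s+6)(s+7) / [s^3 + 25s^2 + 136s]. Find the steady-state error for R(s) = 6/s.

0

The denominator has no term below 136s — 1 pole at s=0, type 1.
K_p = ∞ for a type-1 system; e_ss to a step is zero.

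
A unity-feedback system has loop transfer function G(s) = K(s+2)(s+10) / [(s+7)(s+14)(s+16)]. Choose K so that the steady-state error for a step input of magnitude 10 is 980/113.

No free integrators in G(s): this is a type 0 system.
K_p = lim_{s→0} G(s) = K·2·10 / (7·14·16) = (5/392)·K.
e_ss = 10/(1 + K_p) = 980/113 ⇒ 1 + (5/392)·K = 113/98 ⇒ K = 12.

12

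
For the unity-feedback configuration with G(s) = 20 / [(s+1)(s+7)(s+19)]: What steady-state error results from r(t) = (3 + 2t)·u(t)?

The open loop has no poles at the origin → type 0 system. By superposition:
  • 3: e_ss = 3/(1+K_p) with K_p=20/133 → 133/51.
  • 2t: a type-0 system cannot track it, e_ss → ∞.
The unbounded component dominates.

infinity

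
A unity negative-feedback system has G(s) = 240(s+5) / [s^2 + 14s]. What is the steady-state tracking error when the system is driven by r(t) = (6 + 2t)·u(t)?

Lowest-order denominator term is 14s, so the open loop has 1 pole at the origin → type 1 system. By superposition:
  • 6: tracked with zero error.
  • 2t: e_ss = 2/K_v with K_v=600/7 → 7/300.
Total e_ss = 7/300.

7/300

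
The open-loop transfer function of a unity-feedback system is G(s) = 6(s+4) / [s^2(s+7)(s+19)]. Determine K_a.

24/133

System type = 2 (two poles at s=0).
K_a = lim_{s→0} s^2·G(s) = 6·4 / (7·19) = 24/133.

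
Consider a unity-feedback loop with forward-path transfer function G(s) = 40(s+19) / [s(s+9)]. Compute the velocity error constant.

System type = 1 (one pole at s=0).
K_v = lim_{s→0} s·G(s) = 40·19 / (9) = 760/9.

760/9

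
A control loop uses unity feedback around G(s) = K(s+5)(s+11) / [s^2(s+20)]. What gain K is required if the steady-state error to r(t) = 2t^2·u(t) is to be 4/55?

System type = 2 (two poles at s=0).
K_a = lim_{s→0} s^2·G(s) = K·5·11 / (20) = 2.75·K.
e_ss = 4/K_a = 4/55 ⇒ K_a = 55 ⇒ K = 55/2.75 = 20.

20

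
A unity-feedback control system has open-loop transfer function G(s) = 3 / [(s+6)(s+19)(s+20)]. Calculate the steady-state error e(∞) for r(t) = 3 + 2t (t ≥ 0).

infinity

G(s) has no factors of s in the denominator, so the system is type 0. By superposition:
  • 3: e_ss = 3/(1+K_p) with K_p=1/760 → 2280/761.
  • 2t: a type-0 system cannot track it, e_ss → ∞.
The unbounded component dominates.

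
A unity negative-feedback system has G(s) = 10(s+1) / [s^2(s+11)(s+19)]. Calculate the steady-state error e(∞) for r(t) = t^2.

41.8

G(s) has two factors of s in the denominator, so the system is type 2.
K_a = lim_{s→0} s^2·G(s) = 10·1 / (11·19) = 10/209.
r(t) = t^2 gives R(s) = 2/s^3.
e_ss = 2/K_a = 2/(10/209) = 41.8.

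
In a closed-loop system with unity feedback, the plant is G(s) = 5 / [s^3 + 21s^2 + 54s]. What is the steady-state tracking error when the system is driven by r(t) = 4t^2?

Lowest-order denominator term is 54s, so the open loop has 1 pole at the origin → type 1 system.
For a type-1 system K_a = 0, so e_ss to a parabolic input is unbounded.

infinity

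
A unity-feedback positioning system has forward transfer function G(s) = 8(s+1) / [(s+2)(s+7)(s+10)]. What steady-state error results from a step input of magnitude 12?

No free integrators in G(s): this is a type 0 system.
K_p = lim_{s→0} G(s) = 8·1 / (2·7·10) = 2/35.
e_ss = 12/(1 + K_p) = 12/(37/35) = 420/37.

420/37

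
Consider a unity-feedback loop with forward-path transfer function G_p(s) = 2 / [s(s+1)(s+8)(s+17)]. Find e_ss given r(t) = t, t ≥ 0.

68

System type = 1 (one pole at s=0).
K_v = lim_{s→0} s·G_p(s) = 2 / (1·8·17) = 1/68.
e_ss = 1/K_v = 1/(1/68) = 68.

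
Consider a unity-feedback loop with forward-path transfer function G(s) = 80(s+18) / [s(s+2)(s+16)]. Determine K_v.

45

The open loop has one pole at the origin → type 1 system.
K_v = lim_{s→0} s·G(s) = 80·18 / (2·16) = 45.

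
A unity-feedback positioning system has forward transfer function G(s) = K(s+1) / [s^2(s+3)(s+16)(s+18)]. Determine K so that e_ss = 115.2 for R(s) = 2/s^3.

The open loop has two poles at the origin → type 2 system.
K_a = lim_{s→0} s^2·G(s) = K·1 / (3·16·18) = (1/864)·K.
e_ss = 2/K_a = 115.2 ⇒ K_a = 5/288 ⇒ K = (5/288)/(1/864) = 15.

15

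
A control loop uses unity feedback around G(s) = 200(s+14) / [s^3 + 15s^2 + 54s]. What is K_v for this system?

Factoring s from the denominator leaves a polynomial with constant term 54, so the system is type 1.
K_v = lim_{s→0} s·G(s) = 200·14 / 54 = 1400/27.

1400/27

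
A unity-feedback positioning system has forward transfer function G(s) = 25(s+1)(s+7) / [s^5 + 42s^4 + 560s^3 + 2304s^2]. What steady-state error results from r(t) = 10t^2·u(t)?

Lowest-order denominator term is 2304s^2, so the open loop has 2 poles at the origin → type 2 system.
K_a = lim_{s→0} s^2·G(s) = 25·1·7 / 2304 = 175/2304.
r(t) = 10t^2 gives R(s) = 20/s^3.
e_ss = 20/K_a = 20/(175/2304) = 9216/35.

9216/35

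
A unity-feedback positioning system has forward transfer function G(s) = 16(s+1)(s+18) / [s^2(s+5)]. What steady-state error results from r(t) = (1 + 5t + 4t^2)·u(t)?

Two free integrators in G(s): this is a type 2 system. By superposition:
  • 1: tracked with zero error.
  • 5t: tracked with zero error.
  • 4t^2: e_ss = 8/K_a with K_a=57.6 → 5/36.
Total e_ss = 5/36.

5/36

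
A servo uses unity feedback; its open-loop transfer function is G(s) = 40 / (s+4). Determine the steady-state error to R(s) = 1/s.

No free integrators in G(s): this is a type 0 system.
K_p = lim_{s→0} G(s) = 40 / (4) = 10.
e_ss = 1/(1 + K_p) = 1/11.

1/11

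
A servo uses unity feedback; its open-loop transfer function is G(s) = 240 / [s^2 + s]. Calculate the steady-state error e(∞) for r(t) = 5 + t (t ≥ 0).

1/240

Lowest-order denominator term is s, so the open loop has 1 pole at the origin → type 1 system. By superposition:
  • 5: tracked with zero error.
  • t: e_ss = 1/K_v with K_v=240 → 1/240.
Total e_ss = 1/240.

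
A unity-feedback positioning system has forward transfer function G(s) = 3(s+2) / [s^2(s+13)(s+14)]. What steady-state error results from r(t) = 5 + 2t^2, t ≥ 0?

364/3

Two free integrators in G(s): this is a type 2 system. Taking each input component in turn:
  • 5: tracked with zero error.
  • 2t^2: e_ss = 4/K_a with K_a=3/91 → 364/3.
Total e_ss = 364/3.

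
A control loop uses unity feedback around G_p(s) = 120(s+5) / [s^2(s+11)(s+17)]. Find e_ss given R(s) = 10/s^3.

187/60

System type = 2 (two poles at s=0).
K_a = lim_{s→0} s^2·G_p(s) = 120·5 / (11·17) = 600/187.
r(t) = 5t^2 gives R(s) = 10/s^3.
e_ss = 10/K_a = 10/(600/187) = 187/60.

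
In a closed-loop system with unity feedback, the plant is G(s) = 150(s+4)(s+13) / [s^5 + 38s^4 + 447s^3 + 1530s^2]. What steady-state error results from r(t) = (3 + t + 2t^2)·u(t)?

51/65

The denominator has no term below 1530s^2 — 2 poles at s=0, type 2. Taking each input component in turn:
  • 3: tracked with zero error.
  • t: tracked with zero error.
  • 2t^2: e_ss = 4/K_a with K_a=260/51 → 51/65.
Total e_ss = 51/65.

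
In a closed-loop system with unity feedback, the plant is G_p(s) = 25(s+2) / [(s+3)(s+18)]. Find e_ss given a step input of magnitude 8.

54/13

The open loop has no poles at the origin → type 0 system.
K_p = lim_{s→0} G_p(s) = 25·2 / (3·18) = 25/27.
e_ss = 8/(1 + K_p) = 8/(52/27) = 54/13.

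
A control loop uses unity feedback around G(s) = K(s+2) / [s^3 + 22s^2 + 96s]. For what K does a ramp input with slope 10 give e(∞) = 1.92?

Lowest-order denominator term is 96s, so the open loop has 1 pole at the origin → type 1 system.
K_v = lim_{s→0} s·G(s) = K·2 / 96 = (1/48)·K.
e_ss = 10/K_v = 1.92 ⇒ K_v = 125/24 ⇒ K = (125/24)/(1/48) = 250.

250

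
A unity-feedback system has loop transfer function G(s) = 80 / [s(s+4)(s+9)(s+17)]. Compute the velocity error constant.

20/153

System type = 1 (one pole at s=0).
K_v = lim_{s→0} s·G(s) = 80 / (4·9·17) = 20/153.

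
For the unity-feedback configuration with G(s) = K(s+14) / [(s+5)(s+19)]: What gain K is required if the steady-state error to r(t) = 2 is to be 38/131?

40

G(s) has no factors of s in the denominator, so the system is type 0.
K_p = lim_{s→0} G(s) = K·14 / (5·19) = (14/95)·K.
e_ss = 2/(1 + K_p) = 38/131 ⇒ 1 + (14/95)·K = 131/19 ⇒ K = 40.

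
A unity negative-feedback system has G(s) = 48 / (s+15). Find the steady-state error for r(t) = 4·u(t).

System type = 0 (no poles at s=0).
K_p = lim_{s→0} G(s) = 48 / (15) = 3.2.
e_ss = 4/(1 + K_p) = 4/4.2 = 20/21.

20/21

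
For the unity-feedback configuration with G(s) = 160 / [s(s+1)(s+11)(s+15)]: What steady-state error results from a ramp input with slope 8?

System type = 1 (one pole at s=0).
K_v = lim_{s→0} s·G(s) = 160 / (1·11·15) = 32/33.
e_ss = 8/K_v = 8/(32/33) = 8.25.

8.25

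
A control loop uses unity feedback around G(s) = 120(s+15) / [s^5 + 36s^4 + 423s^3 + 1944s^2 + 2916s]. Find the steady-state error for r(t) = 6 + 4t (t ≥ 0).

The denominator has no term below 2916s — 1 pole at s=0, type 1. Taking each input component in turn:
  • 6: tracked with zero error.
  • 4t: e_ss = 4/K_v with K_v=50/81 → 6.48.
Total e_ss = 6.48.

6.48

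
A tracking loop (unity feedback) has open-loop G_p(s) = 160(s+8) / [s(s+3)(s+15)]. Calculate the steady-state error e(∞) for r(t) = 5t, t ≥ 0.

45/256

G_p(s) has one factor of s in the denominator, so the system is type 1.
K_v = lim_{s→0} s·G_p(s) = 160·8 / (3·15) = 256/9.
e_ss = 5/K_v = 5/(256/9) = 45/256.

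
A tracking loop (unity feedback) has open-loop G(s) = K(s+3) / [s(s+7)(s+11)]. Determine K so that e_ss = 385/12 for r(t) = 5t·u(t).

System type = 1 (one pole at s=0).
K_v = lim_{s→0} s·G(s) = K·3 / (7·11) = (3/77)·K.
e_ss = 5/K_v = 385/12 ⇒ K_v = 12/77 ⇒ K = (12/77)/(3/77) = 4.

4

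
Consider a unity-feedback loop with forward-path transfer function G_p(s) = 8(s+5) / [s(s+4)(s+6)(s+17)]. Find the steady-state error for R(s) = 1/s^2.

The open loop has one pole at the origin → type 1 system.
K_v = lim_{s→0} s·G_p(s) = 8·5 / (4·6·17) = 5/51.
e_ss = 1/K_v = 1/(5/51) = 10.2.

10.2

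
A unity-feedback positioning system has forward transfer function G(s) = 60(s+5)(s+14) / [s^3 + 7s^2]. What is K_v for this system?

infinity

K_v = lim_{s→0} s·G(s); with 2 poles at the origin the limit diverges, so K_v = ∞.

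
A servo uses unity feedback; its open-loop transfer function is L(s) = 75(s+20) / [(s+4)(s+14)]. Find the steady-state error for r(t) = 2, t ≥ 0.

28/389

No free integrators in L(s): this is a type 0 system.
K_p = lim_{s→0} L(s) = 75·20 / (4·14) = 375/14.
e_ss = 2/(1 + K_p) = 2/(389/14) = 28/389.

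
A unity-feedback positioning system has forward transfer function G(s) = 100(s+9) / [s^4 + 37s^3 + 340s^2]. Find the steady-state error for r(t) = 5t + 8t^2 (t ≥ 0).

The denominator has no term below 340s^2 — 2 poles at s=0, type 2. By superposition:
  • 5t: tracked with zero error.
  • 8t^2: e_ss = 16/K_a with K_a=45/17 → 272/45.
Total e_ss = 272/45.

272/45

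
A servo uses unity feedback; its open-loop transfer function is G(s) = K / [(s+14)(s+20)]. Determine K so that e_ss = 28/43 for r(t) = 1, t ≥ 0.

G(s) has no factors of s in the denominator, so the system is type 0.
K_p = lim_{s→0} G(s) = K / (14·20) = (1/280)·K.
e_ss = 1/(1 + K_p) = 28/43 ⇒ 1 + (1/280)·K = 43/28 ⇒ K = 150.

150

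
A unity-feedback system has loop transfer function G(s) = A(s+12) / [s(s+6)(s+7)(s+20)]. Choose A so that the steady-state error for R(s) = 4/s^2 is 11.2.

The open loop has one pole at the origin → type 1 system.
K_v = lim_{s→0} s·G(s) = A·12 / (6·7·20) = (1/70)·A.
e_ss = 4/K_v = 11.2 ⇒ K_v = 5/14 ⇒ A = (5/14)/(1/70) = 25.

25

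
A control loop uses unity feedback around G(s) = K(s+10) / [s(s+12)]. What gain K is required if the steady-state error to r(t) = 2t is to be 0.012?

G(s) has one factor of s in the denominator, so the system is type 1.
K_v = lim_{s→0} s·G(s) = K·10 / (12) = (5/6)·K.
e_ss = 2/K_v = 0.012 ⇒ K_v = 500/3 ⇒ K = (500/3)/(5/6) = 200.

200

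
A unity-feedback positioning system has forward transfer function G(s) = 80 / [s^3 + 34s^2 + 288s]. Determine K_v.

5/18

Factoring s from the denominator leaves a polynomial with constant term 288, so the system is type 1.
K_v = lim_{s→0} s·G(s) = 80 / 288 = 5/18.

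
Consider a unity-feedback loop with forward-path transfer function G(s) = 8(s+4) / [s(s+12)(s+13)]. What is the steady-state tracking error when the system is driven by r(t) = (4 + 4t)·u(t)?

19.5

One free integrator in G(s): this is a type 1 system. By superposition:
  • 4: tracked with zero error.
  • 4t: e_ss = 4/K_v with K_v=8/39 → 19.5.
Total e_ss = 19.5.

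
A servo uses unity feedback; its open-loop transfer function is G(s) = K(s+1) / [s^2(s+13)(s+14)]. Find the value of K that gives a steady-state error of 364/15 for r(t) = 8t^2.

120

System type = 2 (two poles at s=0).
K_a = lim_{s→0} s^2·G(s) = K·1 / (13·14) = (1/182)·K.
e_ss = 16/K_a = 364/15 ⇒ K_a = 60/91 ⇒ K = (60/91)/(1/182) = 120.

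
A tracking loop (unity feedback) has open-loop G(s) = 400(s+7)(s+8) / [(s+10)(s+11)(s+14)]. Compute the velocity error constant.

The open loop has no poles at the origin → type 0 system.
K_v = lim_{s→0} s·G(s) = 0 (the extra factor of s kills the finite limit).

0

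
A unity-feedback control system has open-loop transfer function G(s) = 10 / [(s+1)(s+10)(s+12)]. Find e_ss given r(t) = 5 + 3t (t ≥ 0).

No free integrators in G(s): this is a type 0 system. By superposition:
  • 5: e_ss = 5/(1+K_p) with K_p=1/12 → 60/13.
  • 3t: a type-0 system cannot track it, e_ss → ∞.
The unbounded component dominates.

infinity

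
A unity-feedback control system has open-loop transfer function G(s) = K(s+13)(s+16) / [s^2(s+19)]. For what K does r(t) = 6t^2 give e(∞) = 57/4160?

System type = 2 (two poles at s=0).
K_a = lim_{s→0} s^2·G(s) = K·13·16 / (19) = (208/19)·K.
e_ss = 12/K_a = 57/4160 ⇒ K_a = 16640/19 ⇒ K = (16640/19)/(208/19) = 80.

80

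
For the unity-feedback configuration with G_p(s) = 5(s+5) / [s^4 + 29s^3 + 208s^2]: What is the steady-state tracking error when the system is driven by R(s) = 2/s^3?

The denominator has no term below 208s^2 — 2 poles at s=0, type 2.
K_a = lim_{s→0} s^2·G_p(s) = 5·5 / 208 = 25/208.
r(t) = t^2 gives R(s) = 2/s^3.
e_ss = 2/K_a = 2/(25/208) = 16.64.

16.64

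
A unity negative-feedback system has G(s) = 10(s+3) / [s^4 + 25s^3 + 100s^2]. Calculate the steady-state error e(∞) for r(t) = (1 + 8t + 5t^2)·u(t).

Lowest-order denominator term is 100s^2, so the open loop has 2 poles at the origin → type 2 system. Taking each input component in turn:
  • 1: tracked with zero error.
  • 8t: tracked with zero error.
  • 5t^2: e_ss = 10/K_a with K_a=0.3 → 100/3.
Total e_ss = 100/3.

100/3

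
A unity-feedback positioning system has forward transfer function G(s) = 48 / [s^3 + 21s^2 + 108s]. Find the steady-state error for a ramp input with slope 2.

4.5

Factoring s from the denominator leaves a polynomial with constant term 108, so the system is type 1.
K_v = lim_{s→0} s·G(s) = 48 / 108 = 4/9.
e_ss = 2/K_v = 2/(4/9) = 4.5.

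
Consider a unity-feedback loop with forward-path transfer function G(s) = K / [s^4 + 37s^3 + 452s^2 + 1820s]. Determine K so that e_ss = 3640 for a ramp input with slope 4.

2

Factoring s from the denominator leaves a polynomial with constant term 1820, so the system is type 1.
K_v = lim_{s→0} s·G(s) = K / 1820 = (1/1820)·K.
e_ss = 4/K_v = 3640 ⇒ K_v = 1/910 ⇒ K = (1/910)/(1/1820) = 2.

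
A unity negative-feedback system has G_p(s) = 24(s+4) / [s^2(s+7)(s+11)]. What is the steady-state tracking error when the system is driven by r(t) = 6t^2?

G_p(s) has two factors of s in the denominator, so the system is type 2.
K_a = lim_{s→0} s^2·G_p(s) = 24·4 / (7·11) = 96/77.
r(t) = 6t^2 gives R(s) = 12/s^3.
e_ss = 12/K_a = 12/(96/77) = 9.625.

9.625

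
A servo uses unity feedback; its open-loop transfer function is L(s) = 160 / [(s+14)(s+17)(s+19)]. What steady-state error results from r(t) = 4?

System type = 0 (no poles at s=0).
K_p = lim_{s→0} L(s) = 160 / (14·17·19) = 80/2261.
e_ss = 4/(1 + K_p) = 4/(2341/2261) = 9044/2341.

9044/2341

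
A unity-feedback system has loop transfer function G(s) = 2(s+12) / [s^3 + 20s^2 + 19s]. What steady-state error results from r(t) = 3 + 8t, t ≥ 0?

19/3

Factoring s from the denominator leaves a polynomial with constant term 19, so the system is type 1. Taking each input component in turn:
  • 3: tracked with zero error.
  • 8t: e_ss = 8/K_v with K_v=24/19 → 19/3.
Total e_ss = 19/3.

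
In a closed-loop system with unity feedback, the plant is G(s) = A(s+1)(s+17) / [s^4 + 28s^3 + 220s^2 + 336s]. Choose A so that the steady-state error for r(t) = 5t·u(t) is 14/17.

The denominator has no term below 336s — 1 pole at s=0, type 1.
K_v = lim_{s→0} s·G(s) = A·1·17 / 336 = (17/336)·A.
e_ss = 5/K_v = 14/17 ⇒ K_v = 85/14 ⇒ A = (85/14)/(17/336) = 120.

120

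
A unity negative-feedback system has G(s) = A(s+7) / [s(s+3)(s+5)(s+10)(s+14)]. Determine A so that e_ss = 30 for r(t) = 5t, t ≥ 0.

50

One free integrator in G(s): this is a type 1 system.
K_v = lim_{s→0} s·G(s) = A·7 / (3·5·10·14) = (1/300)·A.
e_ss = 5/K_v = 30 ⇒ K_v = 1/6 ⇒ A = (1/6)/(1/300) = 50.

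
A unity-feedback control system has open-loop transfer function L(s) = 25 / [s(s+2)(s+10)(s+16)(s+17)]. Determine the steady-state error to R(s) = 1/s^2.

217.6

The open loop has one pole at the origin → type 1 system.
K_v = lim_{s→0} s·L(s) = 25 / (2·10·16·17) = 5/1088.
e_ss = 1/K_v = 1/(5/1088) = 217.6.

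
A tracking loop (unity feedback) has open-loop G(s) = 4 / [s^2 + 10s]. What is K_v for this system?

The denominator has no term below 10s — 1 pole at s=0, type 1.
K_v = lim_{s→0} s·G(s) = 4 / 10 = 0.4.

0.4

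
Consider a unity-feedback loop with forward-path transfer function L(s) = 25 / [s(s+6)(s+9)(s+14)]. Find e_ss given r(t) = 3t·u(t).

90.72

System type = 1 (one pole at s=0).
K_v = lim_{s→0} s·L(s) = 25 / (6·9·14) = 25/756.
e_ss = 3/K_v = 3/(25/756) = 90.72.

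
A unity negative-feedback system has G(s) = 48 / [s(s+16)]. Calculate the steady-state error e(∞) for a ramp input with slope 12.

4

The open loop has one pole at the origin → type 1 system.
K_v = lim_{s→0} s·G(s) = 48 / (16) = 3.
e_ss = 12/K_v = 12/3 = 4.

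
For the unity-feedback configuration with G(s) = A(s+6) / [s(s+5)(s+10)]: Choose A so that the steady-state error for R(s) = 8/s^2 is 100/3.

2

One free integrator in G(s): this is a type 1 system.
K_v = lim_{s→0} s·G(s) = A·6 / (5·10) = 0.12·A.
e_ss = 8/K_v = 100/3 ⇒ K_v = 0.24 ⇒ A = 0.24/0.12 = 2.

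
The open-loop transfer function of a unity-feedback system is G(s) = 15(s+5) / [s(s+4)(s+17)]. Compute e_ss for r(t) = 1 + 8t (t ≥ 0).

544/75

One free integrator in G(s): this is a type 1 system. Taking each input component in turn:
  • 1: tracked with zero error.
  • 8t: e_ss = 8/K_v with K_v=75/68 → 544/75.
Total e_ss = 544/75.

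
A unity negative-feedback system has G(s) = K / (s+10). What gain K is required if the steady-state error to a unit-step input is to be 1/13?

120

System type = 0 (no poles at s=0).
K_p = lim_{s→0} G(s) = K / (10) = 0.1·K.
e_ss = 1/(1 + K_p) = 1/13 ⇒ 1 + 0.1·K = 13 ⇒ K = 120.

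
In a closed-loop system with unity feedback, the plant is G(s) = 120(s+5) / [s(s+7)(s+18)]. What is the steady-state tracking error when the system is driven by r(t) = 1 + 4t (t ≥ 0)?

The open loop has one pole at the origin → type 1 system. By superposition:
  • 1: tracked with zero error.
  • 4t: e_ss = 4/K_v with K_v=100/21 → 0.84.
Total e_ss = 0.84.

0.84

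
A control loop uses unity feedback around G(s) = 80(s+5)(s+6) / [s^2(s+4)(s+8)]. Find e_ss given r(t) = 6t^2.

0.16

Two free integrators in G(s): this is a type 2 system.
K_a = lim_{s→0} s^2·G(s) = 80·5·6 / (4·8) = 75.
r(t) = 6t^2 gives R(s) = 12/s^3.
e_ss = 12/K_a = 12/75 = 0.16.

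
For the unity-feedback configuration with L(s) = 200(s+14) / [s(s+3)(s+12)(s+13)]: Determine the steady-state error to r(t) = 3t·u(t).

351/700

The open loop has one pole at the origin → type 1 system.
K_v = lim_{s→0} s·L(s) = 200·14 / (3·12·13) = 700/117.
e_ss = 3/K_v = 3/(700/117) = 351/700.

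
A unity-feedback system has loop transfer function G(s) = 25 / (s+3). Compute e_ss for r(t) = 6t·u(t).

infinity

G(s) has no factors of s in the denominator, so the system is type 0.
For a type-0 system K_v = 0, so e_ss to a ramp input is unbounded.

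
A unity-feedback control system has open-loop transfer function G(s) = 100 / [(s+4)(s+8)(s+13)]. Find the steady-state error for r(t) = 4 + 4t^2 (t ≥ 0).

System type = 0 (no poles at s=0). By superposition:
  • 4: e_ss = 4/(1+K_p) with K_p=25/104 → 416/129.
  • 4t^2: a type-0 system cannot track it, e_ss → ∞.
The unbounded component dominates.

infinity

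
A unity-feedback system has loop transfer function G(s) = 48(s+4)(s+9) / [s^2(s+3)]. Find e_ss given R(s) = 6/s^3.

System type = 2 (two poles at s=0).
K_a = lim_{s→0} s^2·G(s) = 48·4·9 / (3) = 576.
r(t) = 3t^2 gives R(s) = 6/s^3.
e_ss = 6/K_a = 6/576 = 1/96.

1/96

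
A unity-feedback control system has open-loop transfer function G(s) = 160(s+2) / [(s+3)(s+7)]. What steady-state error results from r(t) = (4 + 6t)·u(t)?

System type = 0 (no poles at s=0). By superposition:
  • 4: e_ss = 4/(1+K_p) with K_p=320/21 → 84/341.
  • 6t: a type-0 system cannot track it, e_ss → ∞.
The unbounded component dominates.

infinity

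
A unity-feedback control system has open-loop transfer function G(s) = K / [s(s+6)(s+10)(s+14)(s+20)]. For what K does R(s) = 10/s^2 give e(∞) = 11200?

15

G(s) has one factor of s in the denominator, so the system is type 1.
K_v = lim_{s→0} s·G(s) = K / (6·10·14·20) = (1/16800)·K.
e_ss = 10/K_v = 11200 ⇒ K_v = 1/1120 ⇒ K = (1/1120)/(1/16800) = 15.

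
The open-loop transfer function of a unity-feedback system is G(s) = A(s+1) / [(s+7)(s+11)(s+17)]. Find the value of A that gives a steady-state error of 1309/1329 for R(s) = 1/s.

20

G(s) has no factors of s in the denominator, so the system is type 0.
K_p = lim_{s→0} G(s) = A·1 / (7·11·17) = (1/1309)·A.
e_ss = 1/(1 + K_p) = 1309/1329 ⇒ 1 + (1/1309)·A = 1329/1309 ⇒ A = 20.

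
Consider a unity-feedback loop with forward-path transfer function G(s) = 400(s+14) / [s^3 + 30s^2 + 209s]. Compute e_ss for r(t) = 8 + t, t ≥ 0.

209/5600

Factoring s from the denominator leaves a polynomial with constant term 209, so the system is type 1. Treating each term separately:
  • 8: tracked with zero error.
  • t: e_ss = 1/K_v with K_v=5600/209 → 209/5600.
Total e_ss = 209/5600.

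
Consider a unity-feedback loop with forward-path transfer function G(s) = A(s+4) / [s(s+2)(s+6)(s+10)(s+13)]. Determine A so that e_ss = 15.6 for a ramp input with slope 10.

System type = 1 (one pole at s=0).
K_v = lim_{s→0} s·G(s) = A·4 / (2·6·10·13) = (1/390)·A.
e_ss = 10/K_v = 15.6 ⇒ K_v = 25/39 ⇒ A = (25/39)/(1/390) = 250.

250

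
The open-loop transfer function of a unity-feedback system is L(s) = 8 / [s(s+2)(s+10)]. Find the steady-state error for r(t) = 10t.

L(s) has one factor of s in the denominator, so the system is type 1.
K_v = lim_{s→0} s·L(s) = 8 / (2·10) = 0.4.
e_ss = 10/K_v = 10/0.4 = 25.

25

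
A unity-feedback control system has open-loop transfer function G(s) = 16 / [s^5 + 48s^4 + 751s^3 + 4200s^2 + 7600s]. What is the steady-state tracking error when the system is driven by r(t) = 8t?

3800

Factoring s from the denominator leaves a polynomial with constant term 7600, so the system is type 1.
K_v = lim_{s→0} s·G(s) = 16 / 7600 = 1/475.
e_ss = 8/K_v = 8/(1/475) = 3800.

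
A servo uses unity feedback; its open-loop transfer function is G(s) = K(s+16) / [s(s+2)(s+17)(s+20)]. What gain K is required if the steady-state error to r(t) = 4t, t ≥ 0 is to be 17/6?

60

The open loop has one pole at the origin → type 1 system.
K_v = lim_{s→0} s·G(s) = K·16 / (2·17·20) = (2/85)·K.
e_ss = 4/K_v = 17/6 ⇒ K_v = 24/17 ⇒ K = (24/17)/(2/85) = 60.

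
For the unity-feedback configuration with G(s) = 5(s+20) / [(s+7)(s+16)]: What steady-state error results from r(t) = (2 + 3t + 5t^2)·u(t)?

No free integrators in G(s): this is a type 0 system. By superposition:
  • 2: e_ss = 2/(1+K_p) with K_p=25/28 → 56/53.
  • 3t: a type-0 system cannot track it, e_ss → ∞.
  • 5t^2: a type-0 system cannot track it, e_ss → ∞.
The unbounded component dominates.

infinity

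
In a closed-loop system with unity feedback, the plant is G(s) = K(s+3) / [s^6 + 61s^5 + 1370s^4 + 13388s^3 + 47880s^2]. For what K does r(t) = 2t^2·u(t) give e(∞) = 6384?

Factoring s^2 from the denominator leaves a polynomial with constant term 47880, so the system is type 2.
K_a = lim_{s→0} s^2·G(s) = K·3 / 47880 = (1/15960)·K.
e_ss = 4/K_a = 6384 ⇒ K_a = 1/1596 ⇒ K = (1/1596)/(1/15960) = 10.

10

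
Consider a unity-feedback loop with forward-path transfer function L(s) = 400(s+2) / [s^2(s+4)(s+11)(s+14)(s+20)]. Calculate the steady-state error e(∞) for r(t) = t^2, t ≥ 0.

30.8

Two free integrators in L(s): this is a type 2 system.
K_a = lim_{s→0} s^2·L(s) = 400·2 / (4·11·14·20) = 5/77.
r(t) = t^2 gives R(s) = 2/s^3.
e_ss = 2/K_a = 2/(5/77) = 30.8.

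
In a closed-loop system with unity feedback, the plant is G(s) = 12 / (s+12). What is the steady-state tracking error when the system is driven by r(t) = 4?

2

System type = 0 (no poles at s=0).
K_p = lim_{s→0} G(s) = 12 / (12) = 1.
e_ss = 4/(1 + K_p) = 4/2 = 2.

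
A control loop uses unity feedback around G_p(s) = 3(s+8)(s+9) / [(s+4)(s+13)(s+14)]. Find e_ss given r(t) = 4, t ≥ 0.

182/59

System type = 0 (no poles at s=0).
K_p = lim_{s→0} G_p(s) = 3·8·9 / (4·13·14) = 27/91.
e_ss = 4/(1 + K_p) = 4/(118/91) = 182/59.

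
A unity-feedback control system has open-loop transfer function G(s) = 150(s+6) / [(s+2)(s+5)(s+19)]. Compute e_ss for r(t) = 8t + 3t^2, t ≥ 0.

infinity

The open loop has no poles at the origin → type 0 system. Treating each term separately:
  • 8t: a type-0 system cannot track it, e_ss → ∞.
  • 3t^2: a type-0 system cannot track it, e_ss → ∞.
The unbounded component dominates.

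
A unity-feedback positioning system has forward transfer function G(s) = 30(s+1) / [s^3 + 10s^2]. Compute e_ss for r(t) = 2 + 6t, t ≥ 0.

0

Lowest-order denominator term is 10s^2, so the open loop has 2 poles at the origin → type 2 system. By superposition:
  • 2: tracked with zero error.
  • 6t: tracked with zero error.
Total e_ss = 0.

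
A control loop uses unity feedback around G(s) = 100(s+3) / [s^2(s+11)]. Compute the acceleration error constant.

300/11

System type = 2 (two poles at s=0).
K_a = lim_{s→0} s^2·G(s) = 100·3 / (11) = 300/11.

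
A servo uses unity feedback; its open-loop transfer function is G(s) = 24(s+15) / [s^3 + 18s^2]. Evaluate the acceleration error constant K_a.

20

Lowest-order denominator term is 18s^2, so the open loop has 2 poles at the origin → type 2 system.
K_a = lim_{s→0} s^2·G(s) = 24·15 / 18 = 20.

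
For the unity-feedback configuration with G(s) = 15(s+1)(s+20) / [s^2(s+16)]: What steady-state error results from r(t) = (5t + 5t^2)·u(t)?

8/15

Two free integrators in G(s): this is a type 2 system. By superposition:
  • 5t: tracked with zero error.
  • 5t^2: e_ss = 10/K_a with K_a=18.75 → 8/15.
Total e_ss = 8/15.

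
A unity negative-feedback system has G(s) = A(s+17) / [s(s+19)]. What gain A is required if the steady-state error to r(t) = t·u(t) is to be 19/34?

The open loop has one pole at the origin → type 1 system.
K_v = lim_{s→0} s·G(s) = A·17 / (19) = (17/19)·A.
e_ss = 1/K_v = 19/34 ⇒ K_v = 34/19 ⇒ A = (34/19)/(17/19) = 2.

2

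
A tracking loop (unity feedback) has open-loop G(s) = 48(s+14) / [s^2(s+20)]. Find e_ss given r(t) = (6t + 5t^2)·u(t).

The open loop has two poles at the origin → type 2 system. Treating each term separately:
  • 6t: tracked with zero error.
  • 5t^2: e_ss = 10/K_a with K_a=33.6 → 25/84.
Total e_ss = 25/84.

25/84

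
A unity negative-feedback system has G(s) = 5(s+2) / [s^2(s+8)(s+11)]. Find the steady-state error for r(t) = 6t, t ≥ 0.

The open loop has two poles at the origin → type 2 system.
A type-2 system has K_v = ∞, so it tracks a ramp input with zero steady-state error.

0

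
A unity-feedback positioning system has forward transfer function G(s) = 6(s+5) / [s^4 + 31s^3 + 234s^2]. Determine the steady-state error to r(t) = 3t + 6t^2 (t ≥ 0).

Lowest-order denominator term is 234s^2, so the open loop has 2 poles at the origin → type 2 system. By superposition:
  • 3t: tracked with zero error.
  • 6t^2: e_ss = 12/K_a with K_a=5/39 → 93.6.
Total e_ss = 93.6.

93.6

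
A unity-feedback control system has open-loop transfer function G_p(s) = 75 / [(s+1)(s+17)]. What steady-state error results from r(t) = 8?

34/23

The open loop has no poles at the origin → type 0 system.
K_p = lim_{s→0} G_p(s) = 75 / (1·17) = 75/17.
e_ss = 8/(1 + K_p) = 8/(92/17) = 34/23.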